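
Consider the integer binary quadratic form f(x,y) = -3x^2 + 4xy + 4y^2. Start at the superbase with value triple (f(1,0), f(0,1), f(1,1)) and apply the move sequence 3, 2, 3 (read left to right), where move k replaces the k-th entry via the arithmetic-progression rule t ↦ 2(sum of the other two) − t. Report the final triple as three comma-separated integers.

start (-3,4,5) = (f(1,0),f(0,1),f(1,1))
replace slot 3: 2·((-3)+4) − 5 = -3 → (-3,4,-3)
replace slot 2: 2·((-3)+(-3)) − 4 = -16 → (-3,-16,-3)
replace slot 3: 2·((-3)+(-16)) − (-3) = -35 → (-3,-16,-35)

-3,-16,-35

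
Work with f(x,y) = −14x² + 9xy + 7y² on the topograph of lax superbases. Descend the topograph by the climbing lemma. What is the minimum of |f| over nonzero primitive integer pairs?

river: ρ → (7,19,-4)
river: ρ → (-4,21,2)
river: ρ → (2,19,-14)
river: ρ → (-14,9,7)
closes: descent 0, river 4
min |a| on river = 2

2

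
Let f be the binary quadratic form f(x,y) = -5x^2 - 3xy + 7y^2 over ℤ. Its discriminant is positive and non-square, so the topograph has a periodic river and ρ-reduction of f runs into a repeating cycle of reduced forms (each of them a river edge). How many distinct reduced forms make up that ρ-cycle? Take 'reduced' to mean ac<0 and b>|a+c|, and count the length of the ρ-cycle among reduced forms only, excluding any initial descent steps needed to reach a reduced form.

D = 149, ⌊√D⌋ = 12
descent: ρ → (7,3,-5)  [lands on river]
river: ρ → (-5,7,5)
river: ρ → (5,3,-7)
river: ρ → (-7,11,1)
river: ρ → (1,11,-7)
river: ρ → (-7,3,5)
river: ρ → (5,7,-5)
river: ρ → (-5,3,7)
river: ρ → (7,11,-1)
river: ρ → (-1,11,7)
ρ-cycle length = 10 (tail of 1 descent step not counted)

10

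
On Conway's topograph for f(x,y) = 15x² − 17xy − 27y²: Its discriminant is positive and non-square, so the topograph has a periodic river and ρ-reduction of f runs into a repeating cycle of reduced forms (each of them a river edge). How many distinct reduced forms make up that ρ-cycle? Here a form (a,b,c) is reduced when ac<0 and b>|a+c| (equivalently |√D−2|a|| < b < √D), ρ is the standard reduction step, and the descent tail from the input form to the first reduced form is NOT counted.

D = 1909, ⌊√D⌋ = 43
descent: ρ → (-27,17,15)  [lands on river]
river: ρ → (15,43,-1)
river: ρ → (-1,43,15)
river: ρ → (15,17,-27)
river: ρ → (-27,37,5)
river: ρ → (5,43,-3)
river: ρ → (-3,41,19)
river: ρ → (19,35,-9)
river: ρ → (-9,37,15)
river: ρ → (15,23,-23)
river: ρ → (-23,23,15)
river: ρ → (15,37,-9)
river: ρ → (-9,35,19)
river: ρ → (19,41,-3)
river: ρ → (-3,43,5)
river: ρ → (5,37,-27)
ρ-cycle length = 16 (tail of 1 descent step not counted)

16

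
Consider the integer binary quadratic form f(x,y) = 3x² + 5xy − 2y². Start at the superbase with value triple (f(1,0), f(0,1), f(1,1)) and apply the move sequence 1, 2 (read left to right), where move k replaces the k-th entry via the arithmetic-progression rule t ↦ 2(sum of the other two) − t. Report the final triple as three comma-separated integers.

start (3,-2,6) = (f(1,0),f(0,1),f(1,1))
replace slot 1: 2·((-2)+6) − 3 = 5 → (5,-2,6)
replace slot 2: 2·(5+6) − (-2) = 24 → (5,24,6)

5,24,6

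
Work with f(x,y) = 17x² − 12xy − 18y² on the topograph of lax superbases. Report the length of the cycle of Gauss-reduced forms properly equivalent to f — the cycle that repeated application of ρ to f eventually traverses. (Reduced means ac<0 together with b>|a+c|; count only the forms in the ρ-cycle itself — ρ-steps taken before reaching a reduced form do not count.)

D = 1368, ⌊√D⌋ = 36
descent: ρ → (-18,12,17)  [lands on river]
river: ρ → (17,22,-13)
river: ρ → (-13,30,9)
river: ρ → (9,24,-22)
river: ρ → (-22,20,11)
river: ρ → (11,24,-18)
ρ-cycle length = 6 (tail of 1 descent step not counted)

6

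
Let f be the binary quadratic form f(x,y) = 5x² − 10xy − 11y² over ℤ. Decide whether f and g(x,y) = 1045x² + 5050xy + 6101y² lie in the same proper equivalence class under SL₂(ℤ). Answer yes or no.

D₁ = 320, D₂ = 320
river cycle of f (length 4): (-11, 10, 5), (5, 10, -11), (-11, 12, 4), (4, 12, -11)
river cycle of g (length 4): (4, 12, -11), (-11, 10, 5), (5, 10, -11), (-11, 12, 4)
cycles coincide ⇒ equivalent

yes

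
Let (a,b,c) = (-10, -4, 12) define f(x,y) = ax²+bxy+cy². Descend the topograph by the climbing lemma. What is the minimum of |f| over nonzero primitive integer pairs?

descent: ρ → (12,4,-10)  [lands on river]
river: ρ → (-10,16,6)
river: ρ → (6,20,-4)
river: ρ → (-4,20,6)
river: ρ → (6,16,-10)
river: ρ → (-10,4,12)
river: ρ → (12,20,-2)
river: ρ → (-2,20,12)
closes: descent 1, river 8
min |a| on river = 2

2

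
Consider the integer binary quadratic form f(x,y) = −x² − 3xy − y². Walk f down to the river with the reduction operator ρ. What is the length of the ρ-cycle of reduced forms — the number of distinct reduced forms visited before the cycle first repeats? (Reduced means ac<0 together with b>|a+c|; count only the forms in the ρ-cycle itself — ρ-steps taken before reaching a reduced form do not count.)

D = 5, ⌊√D⌋ = 2
descent: ρ → (-1,1,1)  [lands on river]
river: ρ → (1,1,-1)
ρ-cycle length = 2 (tail of 1 descent step not counted)

2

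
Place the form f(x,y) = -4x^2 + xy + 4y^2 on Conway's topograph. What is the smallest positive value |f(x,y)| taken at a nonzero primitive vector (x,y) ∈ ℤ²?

river: ρ → (4,7,-1)
river: ρ → (-1,7,4)
river: ρ → (4,1,-4)
river: ρ → (-4,7,1)
river: ρ → (1,7,-4)
river: ρ → (-4,1,4)
closes: descent 0, river 6
min |a| on river = 1

1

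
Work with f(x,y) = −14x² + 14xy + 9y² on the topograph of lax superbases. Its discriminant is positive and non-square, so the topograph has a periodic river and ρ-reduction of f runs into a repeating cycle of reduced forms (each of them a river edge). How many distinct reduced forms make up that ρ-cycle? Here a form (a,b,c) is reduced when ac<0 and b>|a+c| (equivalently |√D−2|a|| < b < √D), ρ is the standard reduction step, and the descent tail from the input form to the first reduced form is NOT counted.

D = 700, ⌊√D⌋ = 26
river: ρ → (9,22,-6)
river: ρ → (-6,26,1)
river: ρ → (1,26,-6)
river: ρ → (-6,22,9)
river: ρ → (9,14,-14)
river: ρ → (-14,14,9)
ρ-cycle length = 6 (tail of 0 descent steps not counted)

6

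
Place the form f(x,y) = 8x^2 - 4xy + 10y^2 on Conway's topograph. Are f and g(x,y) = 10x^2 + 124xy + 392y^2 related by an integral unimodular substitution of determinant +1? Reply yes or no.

D₁ = -304, D₂ = -304
f: reduced (well bottom): (8,-4,10) with a≤c, −a<b≤a
g: translate: b→4 (≡124 mod 20), so (10,124,392)→(10,4,8)
g: flip: (10,4,8)→(8,-4,10)
g: reduced (well bottom): (8,-4,10) with a≤c, −a<b≤a
reduced forms (8, -4, 10) vs (8, -4, 10) ⇒ equivalent

yes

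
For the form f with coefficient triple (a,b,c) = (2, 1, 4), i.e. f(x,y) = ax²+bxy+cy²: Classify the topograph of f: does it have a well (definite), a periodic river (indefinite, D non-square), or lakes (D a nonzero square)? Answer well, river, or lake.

D = b²−4ac = 1² − 4·2·4 = -31
D < 0 ⇒ definite ⇒ every region one sign ⇒ single well

well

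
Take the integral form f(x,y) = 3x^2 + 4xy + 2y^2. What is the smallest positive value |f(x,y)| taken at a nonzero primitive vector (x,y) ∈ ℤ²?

translate: b→-2 (≡4 mod 6), so (3,4,2)→(3,-2,1)
flip: (3,-2,1)→(1,2,3)
translate: b→0 (≡2 mod 2), so (1,2,3)→(1,0,2)
reduced (well bottom): (1,0,2) with a≤c, −a<b≤a
well minimum = a = 1

1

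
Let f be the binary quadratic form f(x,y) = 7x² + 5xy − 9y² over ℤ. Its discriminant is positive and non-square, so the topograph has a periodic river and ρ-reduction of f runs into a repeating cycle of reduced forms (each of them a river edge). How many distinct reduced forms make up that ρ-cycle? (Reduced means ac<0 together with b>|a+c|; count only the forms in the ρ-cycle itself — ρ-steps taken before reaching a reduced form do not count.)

D = 277, ⌊√D⌋ = 16
river: ρ → (-9,13,3)
river: ρ → (3,11,-13)
river: ρ → (-13,15,1)
river: ρ → (1,15,-13)
river: ρ → (-13,11,3)
river: ρ → (3,13,-9)
river: ρ → (-9,5,7)
river: ρ → (7,9,-7)
river: ρ → (-7,5,9)
river: ρ → (9,13,-3)
river: ρ → (-3,11,13)
river: ρ → (13,15,-1)
river: ρ → (-1,15,13)
river: ρ → (13,11,-3)
river: ρ → (-3,13,9)
river: ρ → (9,5,-7)
river: ρ → (-7,9,7)
river: ρ → (7,5,-9)
ρ-cycle length = 18 (tail of 0 descent steps not counted)

18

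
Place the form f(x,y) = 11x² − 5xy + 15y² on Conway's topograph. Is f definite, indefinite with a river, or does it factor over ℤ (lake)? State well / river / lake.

D = b²−4ac = (-5)² − 4·11·15 = -635
D < 0 ⇒ definite ⇒ every region one sign ⇒ single well

well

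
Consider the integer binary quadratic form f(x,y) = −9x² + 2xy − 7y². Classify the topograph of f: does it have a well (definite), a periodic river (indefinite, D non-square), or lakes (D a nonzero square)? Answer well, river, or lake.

D = b²−4ac = 2² − 4·(-9)·(-7) = -248
D < 0 ⇒ definite ⇒ every region one sign ⇒ single well

well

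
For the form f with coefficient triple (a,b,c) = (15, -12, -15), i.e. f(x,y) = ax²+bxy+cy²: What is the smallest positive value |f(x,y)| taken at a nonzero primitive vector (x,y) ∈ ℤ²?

descent: ρ → (-15,12,15)  [lands on river]
river: ρ → (15,18,-12)
river: ρ → (-12,30,3)
river: ρ → (3,30,-12)
river: ρ → (-12,18,15)
river: ρ → (15,12,-15)
river: ρ → (-15,18,12)
river: ρ → (12,30,-3)
river: ρ → (-3,30,12)
river: ρ → (12,18,-15)
closes: descent 1, river 10
min |a| on river = 3

3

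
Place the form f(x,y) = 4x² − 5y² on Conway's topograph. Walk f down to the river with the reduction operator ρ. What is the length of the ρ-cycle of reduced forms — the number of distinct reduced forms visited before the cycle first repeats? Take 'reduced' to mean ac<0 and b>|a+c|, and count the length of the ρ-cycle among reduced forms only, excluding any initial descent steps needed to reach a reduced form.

D = 80, ⌊√D⌋ = 8
descent: ρ → (-5,0,4)
descent: ρ → (4,8,-1)  [lands on river]
river: ρ → (-1,8,4)
ρ-cycle length = 2 (tail of 2 descent steps not counted)

2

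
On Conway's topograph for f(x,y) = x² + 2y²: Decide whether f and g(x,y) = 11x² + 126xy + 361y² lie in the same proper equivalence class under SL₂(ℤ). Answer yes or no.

D₁ = -8, D₂ = -8
f: reduced (well bottom): (1,0,2) with a≤c, −a<b≤a
g: translate: b→-6 (≡126 mod 22), so (11,126,361)→(11,-6,1)
g: flip: (11,-6,1)→(1,6,11)
g: translate: b→0 (≡6 mod 2), so (1,6,11)→(1,0,2)
g: reduced (well bottom): (1,0,2) with a≤c, −a<b≤a
reduced forms (1, 0, 2) vs (1, 0, 2) ⇒ equivalent

yes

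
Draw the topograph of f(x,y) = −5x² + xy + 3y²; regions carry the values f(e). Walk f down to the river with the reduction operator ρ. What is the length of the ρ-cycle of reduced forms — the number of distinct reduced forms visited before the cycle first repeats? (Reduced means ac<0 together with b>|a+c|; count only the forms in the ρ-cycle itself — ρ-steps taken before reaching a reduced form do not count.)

D = 61, ⌊√D⌋ = 7
descent: ρ → (3,5,-3)  [lands on river]
river: ρ → (-3,7,1)
river: ρ → (1,7,-3)
river: ρ → (-3,5,3)
river: ρ → (3,7,-1)
river: ρ → (-1,7,3)
ρ-cycle length = 6 (tail of 1 descent step not counted)

6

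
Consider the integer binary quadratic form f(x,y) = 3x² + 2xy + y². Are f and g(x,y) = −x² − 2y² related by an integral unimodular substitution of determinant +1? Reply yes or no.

D₁ = -8, D₂ = -8
f: flip: (3,2,1)→(1,-2,3)
f: translate: b→0 (≡-2 mod 2), so (1,-2,3)→(1,0,2)
f: reduced (well bottom): (1,0,2) with a≤c, −a<b≤a
g is negative-definite; reduce −g:
−g: reduced (well bottom): (1,0,2) with a≤c, −a<b≤a
flip sign back: reduced form of g is (-1,0,-2)
reduced forms (1, 0, 2) vs (-1, 0, -2) ⇒ inequivalent

no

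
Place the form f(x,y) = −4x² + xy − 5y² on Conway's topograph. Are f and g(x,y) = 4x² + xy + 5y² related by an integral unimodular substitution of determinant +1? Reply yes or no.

D₁ = -79, D₂ = -79
f is negative-definite; reduce −f:
−f: reduced (well bottom): (4,-1,5) with a≤c, −a<b≤a
flip sign back: reduced form of f is (-4,1,-5)
g: reduced (well bottom): (4,1,5) with a≤c, −a<b≤a
reduced forms (-4, 1, -5) vs (4, 1, 5) ⇒ inequivalent

no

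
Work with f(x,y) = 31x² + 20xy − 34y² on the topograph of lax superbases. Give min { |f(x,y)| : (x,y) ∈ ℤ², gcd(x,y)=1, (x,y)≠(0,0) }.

river: ρ → (-34,48,17)
river: ρ → (17,54,-25)
river: ρ → (-25,46,25)
river: ρ → (25,54,-17)
river: ρ → (-17,48,34)
river: ρ → (34,20,-31)
river: ρ → (-31,42,23)
river: ρ → (23,50,-23)
river: ρ → (-23,42,31)
river: ρ → (31,20,-34)
closes: descent 0, river 10
min |a| on river = 17

17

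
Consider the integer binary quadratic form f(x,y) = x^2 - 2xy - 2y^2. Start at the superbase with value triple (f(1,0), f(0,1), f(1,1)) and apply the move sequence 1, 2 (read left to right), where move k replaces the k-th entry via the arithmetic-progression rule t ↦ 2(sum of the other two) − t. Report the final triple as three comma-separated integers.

start (1,-2,-3) = (f(1,0),f(0,1),f(1,1))
replace slot 1: 2·((-2)+(-3)) − 1 = -11 → (-11,-2,-3)
replace slot 2: 2·((-11)+(-3)) − (-2) = -26 → (-11,-26,-3)

-11,-26,-3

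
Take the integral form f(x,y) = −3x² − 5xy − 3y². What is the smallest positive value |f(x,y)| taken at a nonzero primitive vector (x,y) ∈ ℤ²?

translate: b→-1 (≡5 mod 6), so (3,5,3)→(3,-1,1)
flip: (3,-1,1)→(1,1,3)
reduced (well bottom): (1,1,3) with a≤c, −a<b≤a
well minimum |f| = |-1| = 1 (negative-definite)

1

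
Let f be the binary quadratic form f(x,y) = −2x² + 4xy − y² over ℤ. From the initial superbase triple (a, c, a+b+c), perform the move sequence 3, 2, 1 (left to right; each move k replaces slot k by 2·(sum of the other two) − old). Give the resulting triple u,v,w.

start (-2,-1,1) = (f(1,0),f(0,1),f(1,1))
replace slot 3: 2·((-2)+(-1)) − 1 = -7 → (-2,-1,-7)
replace slot 2: 2·((-2)+(-7)) − (-1) = -17 → (-2,-17,-7)
replace slot 1: 2·((-17)+(-7)) − (-2) = -46 → (-46,-17,-7)

-46,-17,-7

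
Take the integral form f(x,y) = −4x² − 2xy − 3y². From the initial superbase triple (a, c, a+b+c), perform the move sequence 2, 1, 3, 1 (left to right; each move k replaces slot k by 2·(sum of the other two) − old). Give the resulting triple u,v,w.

start (-4,-3,-9) = (f(1,0),f(0,1),f(1,1))
replace slot 2: 2·((-4)+(-9)) − (-3) = -23 → (-4,-23,-9)
replace slot 1: 2·((-23)+(-9)) − (-4) = -60 → (-60,-23,-9)
replace slot 3: 2·((-60)+(-23)) − (-9) = -157 → (-60,-23,-157)
replace slot 1: 2·((-23)+(-157)) − (-60) = -300 → (-300,-23,-157)

-300,-23,-157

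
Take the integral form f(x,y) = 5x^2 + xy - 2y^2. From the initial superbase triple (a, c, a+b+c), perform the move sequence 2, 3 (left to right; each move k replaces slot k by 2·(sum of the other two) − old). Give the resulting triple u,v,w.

start (5,-2,4) = (f(1,0),f(0,1),f(1,1))
replace slot 2: 2·(5+4) − (-2) = 20 → (5,20,4)
replace slot 3: 2·(5+20) − 4 = 46 → (5,20,46)

5,20,46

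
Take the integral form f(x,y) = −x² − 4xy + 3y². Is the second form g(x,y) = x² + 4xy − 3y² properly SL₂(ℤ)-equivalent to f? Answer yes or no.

D₁ = 28, D₂ = 28
river cycle of f (length 4): (3, 4, -1), (-1, 4, 3), (3, 2, -2), (-2, 2, 3)
river cycle of g (length 4): (-3, 2, 2), (2, 2, -3), (-3, 4, 1), (1, 4, -3)
cycles differ ⇒ inequivalent

no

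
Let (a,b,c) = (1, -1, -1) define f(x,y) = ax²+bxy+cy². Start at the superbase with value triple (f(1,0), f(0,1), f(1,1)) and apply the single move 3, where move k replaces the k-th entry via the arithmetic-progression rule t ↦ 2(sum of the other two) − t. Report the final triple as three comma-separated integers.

start (1,-1,-1) = (f(1,0),f(0,1),f(1,1))
replace slot 3: 2·(1+(-1)) − (-1) = 1 → (1,-1,1)

1,-1,1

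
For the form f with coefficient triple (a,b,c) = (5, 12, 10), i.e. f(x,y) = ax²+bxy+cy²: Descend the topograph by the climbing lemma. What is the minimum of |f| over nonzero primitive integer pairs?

translate: b→2 (≡12 mod 10), so (5,12,10)→(5,2,3)
flip: (5,2,3)→(3,-2,5)
reduced (well bottom): (3,-2,5) with a≤c, −a<b≤a
well minimum = a = 3

3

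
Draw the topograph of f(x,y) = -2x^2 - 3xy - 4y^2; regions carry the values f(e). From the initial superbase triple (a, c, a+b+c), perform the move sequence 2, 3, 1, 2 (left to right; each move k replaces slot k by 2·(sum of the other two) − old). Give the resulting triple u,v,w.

start (-2,-4,-9) = (f(1,0),f(0,1),f(1,1))
replace slot 2: 2·((-2)+(-9)) − (-4) = -18 → (-2,-18,-9)
replace slot 3: 2·((-2)+(-18)) − (-9) = -31 → (-2,-18,-31)
replace slot 1: 2·((-18)+(-31)) − (-2) = -96 → (-96,-18,-31)
replace slot 2: 2·((-96)+(-31)) − (-18) = -236 → (-96,-236,-31)

-96,-236,-31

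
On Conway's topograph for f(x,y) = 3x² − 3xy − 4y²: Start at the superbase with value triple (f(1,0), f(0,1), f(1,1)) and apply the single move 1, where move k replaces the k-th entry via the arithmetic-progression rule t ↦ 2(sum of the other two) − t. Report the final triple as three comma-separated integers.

start (3,-4,-4) = (f(1,0),f(0,1),f(1,1))
replace slot 1: 2·((-4)+(-4)) − 3 = -19 → (-19,-4,-4)

-19,-4,-4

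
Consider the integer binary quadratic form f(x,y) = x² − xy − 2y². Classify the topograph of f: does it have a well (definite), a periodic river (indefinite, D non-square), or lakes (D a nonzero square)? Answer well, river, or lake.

D = b²−4ac = (-1)² − 4·1·(-2) = 9
D = 3² is a perfect square ⇒ form factors over ℤ ⇒ lakes

lake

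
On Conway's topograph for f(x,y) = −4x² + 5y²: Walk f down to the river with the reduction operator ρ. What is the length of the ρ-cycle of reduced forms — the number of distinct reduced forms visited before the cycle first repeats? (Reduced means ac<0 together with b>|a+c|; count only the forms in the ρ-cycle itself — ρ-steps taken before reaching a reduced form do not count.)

D = 80, ⌊√D⌋ = 8
descent: ρ → (5,0,-4)
descent: ρ → (-4,8,1)  [lands on river]
river: ρ → (1,8,-4)
ρ-cycle length = 2 (tail of 2 descent steps not counted)

2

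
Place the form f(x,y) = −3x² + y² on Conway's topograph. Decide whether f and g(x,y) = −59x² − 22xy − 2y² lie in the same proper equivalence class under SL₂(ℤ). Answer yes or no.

D₁ = 12, D₂ = 12
river cycle of f (length 2): (1, 2, -2), (-2, 2, 1)
river cycle of g (length 2): (-2, 2, 1), (1, 2, -2)
cycles coincide ⇒ equivalent

yes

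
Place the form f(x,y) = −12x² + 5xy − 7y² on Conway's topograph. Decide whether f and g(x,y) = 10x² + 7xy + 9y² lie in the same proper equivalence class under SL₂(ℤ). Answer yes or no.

D₁ = -311, D₂ = -311
f is negative-definite; reduce −f:
−f: flip: (12,-5,7)→(7,5,12)
−f: reduced (well bottom): (7,5,12) with a≤c, −a<b≤a
flip sign back: reduced form of f is (-7,-5,-12)
g: flip: (10,7,9)→(9,-7,10)
g: reduced (well bottom): (9,-7,10) with a≤c, −a<b≤a
reduced forms (-7, -5, -12) vs (9, -7, 10) ⇒ inequivalent

no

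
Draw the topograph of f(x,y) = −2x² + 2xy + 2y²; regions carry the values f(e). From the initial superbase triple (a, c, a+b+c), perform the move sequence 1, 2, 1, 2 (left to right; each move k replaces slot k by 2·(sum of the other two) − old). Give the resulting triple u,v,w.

start (-2,2,2) = (f(1,0),f(0,1),f(1,1))
replace slot 1: 2·(2+2) − (-2) = 10 → (10,2,2)
replace slot 2: 2·(10+2) − 2 = 22 → (10,22,2)
replace slot 1: 2·(22+2) − 10 = 38 → (38,22,2)
replace slot 2: 2·(38+2) − 22 = 58 → (38,58,2)

38,58,2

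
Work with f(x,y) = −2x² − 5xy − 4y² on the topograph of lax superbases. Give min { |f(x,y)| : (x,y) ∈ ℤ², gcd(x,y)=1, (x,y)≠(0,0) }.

translate: b→1 (≡5 mod 4), so (2,5,4)→(2,1,1)
flip: (2,1,1)→(1,-1,2)
translate: b→1 (≡-1 mod 2), so (1,-1,2)→(1,1,2)
reduced (well bottom): (1,1,2) with a≤c, −a<b≤a
well minimum |f| = |-1| = 1 (negative-definite)

1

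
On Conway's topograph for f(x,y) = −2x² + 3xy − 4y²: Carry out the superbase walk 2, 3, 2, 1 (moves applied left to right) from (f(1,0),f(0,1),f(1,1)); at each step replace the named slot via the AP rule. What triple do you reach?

start (-2,-4,-3) = (f(1,0),f(0,1),f(1,1))
replace slot 2: 2·((-2)+(-3)) − (-4) = -6 → (-2,-6,-3)
replace slot 3: 2·((-2)+(-6)) − (-3) = -13 → (-2,-6,-13)
replace slot 2: 2·((-2)+(-13)) − (-6) = -24 → (-2,-24,-13)
replace slot 1: 2·((-24)+(-13)) − (-2) = -72 → (-72,-24,-13)

-72,-24,-13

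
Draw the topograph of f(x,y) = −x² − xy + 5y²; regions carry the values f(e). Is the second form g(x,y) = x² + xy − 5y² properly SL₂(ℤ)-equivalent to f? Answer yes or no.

D₁ = 21, D₂ = 21
river cycle of f (length 2): (-1, 3, 3), (3, 3, -1)
river cycle of g (length 2): (1, 3, -3), (-3, 3, 1)
cycles differ ⇒ inequivalent

no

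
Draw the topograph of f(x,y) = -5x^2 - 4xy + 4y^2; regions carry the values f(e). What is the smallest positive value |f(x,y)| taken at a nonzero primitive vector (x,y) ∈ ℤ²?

descent: ρ → (4,4,-5)  [lands on river]
river: ρ → (-5,6,3)
river: ρ → (3,6,-5)
river: ρ → (-5,4,4)
closes: descent 1, river 4
min |a| on river = 3

3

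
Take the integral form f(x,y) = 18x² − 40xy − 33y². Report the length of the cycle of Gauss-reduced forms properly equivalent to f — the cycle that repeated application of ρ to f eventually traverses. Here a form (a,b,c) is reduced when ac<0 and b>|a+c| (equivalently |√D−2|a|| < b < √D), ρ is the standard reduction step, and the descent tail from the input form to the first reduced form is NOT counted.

D = 3976, ⌊√D⌋ = 63
descent: ρ → (-33,40,18)  [lands on river]
river: ρ → (18,32,-41)
river: ρ → (-41,50,9)
river: ρ → (9,58,-17)
river: ρ → (-17,44,30)
river: ρ → (30,16,-31)
river: ρ → (-31,46,15)
river: ρ → (15,44,-34)
river: ρ → (-34,24,25)
river: ρ → (25,26,-33)
ρ-cycle length = 10 (tail of 1 descent step not counted)

10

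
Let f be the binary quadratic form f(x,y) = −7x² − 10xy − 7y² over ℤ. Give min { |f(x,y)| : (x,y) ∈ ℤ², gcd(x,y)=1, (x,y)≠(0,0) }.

translate: b→-4 (≡10 mod 14), so (7,10,7)→(7,-4,4)
flip: (7,-4,4)→(4,4,7)
reduced (well bottom): (4,4,7) with a≤c, −a<b≤a
well minimum |f| = |-4| = 4 (negative-definite)

4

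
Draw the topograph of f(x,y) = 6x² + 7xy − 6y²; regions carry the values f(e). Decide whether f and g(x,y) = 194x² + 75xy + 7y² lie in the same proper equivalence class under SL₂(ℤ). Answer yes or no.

D₁ = 193, D₂ = 193
river cycle of f (length 30): (-6, 5, 7), (7, 9, -4), (-4, 7, 9), (9, 11, -2), (-2, 13, 3), (3, 11, -6), (-6, 13, 1), (1, 13, -6), (-6, 11, 3), (3, 13, -2), … (20 more)
river cycle of g (length 30): (7, 9, -4), (-4, 7, 9), (9, 11, -2), (-2, 13, 3), (3, 11, -6), (-6, 13, 1), (1, 13, -6), (-6, 11, 3), (3, 13, -2), (-2, 11, 9), … (20 more)
cycles coincide ⇒ equivalent

yes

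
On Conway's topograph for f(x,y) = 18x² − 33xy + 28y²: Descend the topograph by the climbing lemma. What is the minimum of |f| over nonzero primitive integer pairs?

translate: b→3 (≡-33 mod 36), so (18,-33,28)→(18,3,13)
flip: (18,3,13)→(13,-3,18)
reduced (well bottom): (13,-3,18) with a≤c, −a<b≤a
well minimum = a = 13

13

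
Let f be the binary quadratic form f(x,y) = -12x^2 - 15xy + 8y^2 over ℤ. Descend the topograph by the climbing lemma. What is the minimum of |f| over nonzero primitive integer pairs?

descent: ρ → (8,15,-12)  [lands on river]
river: ρ → (-12,9,11)
river: ρ → (11,13,-10)
river: ρ → (-10,7,14)
river: ρ → (14,21,-3)
river: ρ → (-3,21,14)
river: ρ → (14,7,-10)
river: ρ → (-10,13,11)
river: ρ → (11,9,-12)
river: ρ → (-12,15,8)
river: ρ → (8,17,-10)
river: ρ → (-10,23,2)
river: ρ → (2,21,-21)
river: ρ → (-21,21,2)
river: ρ → (2,23,-10)
river: ρ → (-10,17,8)
closes: descent 1, river 16
min |a| on river = 2

2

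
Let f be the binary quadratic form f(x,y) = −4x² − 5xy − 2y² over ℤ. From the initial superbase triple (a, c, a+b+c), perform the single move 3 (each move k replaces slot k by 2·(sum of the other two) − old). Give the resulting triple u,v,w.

start (-4,-2,-11) = (f(1,0),f(0,1),f(1,1))
replace slot 3: 2·((-4)+(-2)) − (-11) = -1 → (-4,-2,-1)

-4,-2,-1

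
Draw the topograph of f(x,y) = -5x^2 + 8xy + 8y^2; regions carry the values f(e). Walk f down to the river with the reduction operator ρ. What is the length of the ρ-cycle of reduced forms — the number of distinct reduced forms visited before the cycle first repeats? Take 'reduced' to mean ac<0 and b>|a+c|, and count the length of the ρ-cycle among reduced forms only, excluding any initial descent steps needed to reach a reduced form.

D = 224, ⌊√D⌋ = 14
river: ρ → (8,8,-5)
river: ρ → (-5,12,4)
river: ρ → (4,12,-5)
river: ρ → (-5,8,8)
ρ-cycle length = 4 (tail of 0 descent steps not counted)

4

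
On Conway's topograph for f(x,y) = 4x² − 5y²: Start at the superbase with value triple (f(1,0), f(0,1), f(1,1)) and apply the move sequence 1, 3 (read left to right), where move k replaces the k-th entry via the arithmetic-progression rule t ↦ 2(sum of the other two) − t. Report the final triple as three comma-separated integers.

start (4,-5,-1) = (f(1,0),f(0,1),f(1,1))
replace slot 1: 2·((-5)+(-1)) − 4 = -16 → (-16,-5,-1)
replace slot 3: 2·((-16)+(-5)) − (-1) = -41 → (-16,-5,-41)

-16,-5,-41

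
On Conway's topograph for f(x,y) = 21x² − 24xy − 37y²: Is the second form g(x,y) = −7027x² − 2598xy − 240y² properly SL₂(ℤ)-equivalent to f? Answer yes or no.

D₁ = 3684, D₂ = 3684
river cycle of f (length 34): (-37, 24, 21), (21, 60, -1), (-1, 60, 21), (21, 24, -37), (-37, 50, 8), (8, 46, -49), (-49, 52, 5), (5, 58, -16), (-16, 38, 35), (35, 32, -19), … (24 more)
river cycle of g (length 34): (-37, 24, 21), (21, 60, -1), (-1, 60, 21), (21, 24, -37), (-37, 50, 8), (8, 46, -49), (-49, 52, 5), (5, 58, -16), (-16, 38, 35), (35, 32, -19), … (24 more)
cycles coincide ⇒ equivalent

yes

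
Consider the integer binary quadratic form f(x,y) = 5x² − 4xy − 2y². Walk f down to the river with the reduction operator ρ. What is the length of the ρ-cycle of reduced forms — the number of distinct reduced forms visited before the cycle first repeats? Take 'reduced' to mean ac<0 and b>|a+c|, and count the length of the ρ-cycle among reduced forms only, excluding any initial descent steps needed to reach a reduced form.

D = 56, ⌊√D⌋ = 7
descent: ρ → (-2,4,5)  [lands on river]
river: ρ → (5,6,-1)
river: ρ → (-1,6,5)
river: ρ → (5,4,-2)
ρ-cycle length = 4 (tail of 1 descent step not counted)

4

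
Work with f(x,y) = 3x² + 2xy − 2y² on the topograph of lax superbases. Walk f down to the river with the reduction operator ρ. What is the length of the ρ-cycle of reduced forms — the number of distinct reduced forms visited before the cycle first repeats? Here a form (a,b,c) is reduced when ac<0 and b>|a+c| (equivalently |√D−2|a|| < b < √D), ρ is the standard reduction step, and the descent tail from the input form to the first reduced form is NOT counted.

D = 28, ⌊√D⌋ = 5
river: ρ → (-2,2,3)
river: ρ → (3,4,-1)
river: ρ → (-1,4,3)
river: ρ → (3,2,-2)
ρ-cycle length = 4 (tail of 0 descent steps not counted)

4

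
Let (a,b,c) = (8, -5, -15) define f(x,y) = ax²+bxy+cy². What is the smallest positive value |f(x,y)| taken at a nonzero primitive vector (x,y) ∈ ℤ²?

descent: ρ → (-15,5,8)
descent: ρ → (8,11,-12)  [lands on river]
river: ρ → (-12,13,7)
river: ρ → (7,15,-10)
river: ρ → (-10,5,12)
river: ρ → (12,19,-3)
river: ρ → (-3,17,18)
river: ρ → (18,19,-2)
river: ρ → (-2,21,8)
closes: descent 2, river 8
min |a| on river = 2

2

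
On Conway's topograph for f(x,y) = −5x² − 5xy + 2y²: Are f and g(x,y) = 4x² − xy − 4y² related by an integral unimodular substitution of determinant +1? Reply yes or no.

D₁ = 65, D₂ = 65
river cycle of f (length 6): (2, 5, -5), (-5, 5, 2), (2, 7, -2), (-2, 5, 5), (5, 5, -2), (-2, 7, 2)
river cycle of g (length 6): (-4, 1, 4), (4, 7, -1), (-1, 7, 4), (4, 1, -4), (-4, 7, 1), (1, 7, -4)
cycles differ ⇒ inequivalent

no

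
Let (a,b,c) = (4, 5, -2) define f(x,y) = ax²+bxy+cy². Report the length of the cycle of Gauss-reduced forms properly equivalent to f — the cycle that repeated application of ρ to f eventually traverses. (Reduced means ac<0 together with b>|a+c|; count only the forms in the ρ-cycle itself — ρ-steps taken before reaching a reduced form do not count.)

D = 57, ⌊√D⌋ = 7
river: ρ → (-2,7,1)
river: ρ → (1,7,-2)
river: ρ → (-2,5,4)
river: ρ → (4,3,-3)
river: ρ → (-3,3,4)
river: ρ → (4,5,-2)
ρ-cycle length = 6 (tail of 0 descent steps not counted)

6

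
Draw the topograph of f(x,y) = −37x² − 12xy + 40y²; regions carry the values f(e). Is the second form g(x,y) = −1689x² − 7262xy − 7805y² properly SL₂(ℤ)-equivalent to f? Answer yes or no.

D₁ = 6064, D₂ = 6064
river cycle of f (length 76): (40, 12, -37), (-37, 62, 15), (15, 58, -45), (-45, 32, 28), (28, 24, -49), (-49, 74, 3), (3, 76, -24), (-24, 68, 15), (15, 52, -56), (-56, 60, 11), … (66 more)
river cycle of g (length 76): (-37, 62, 15), (15, 58, -45), (-45, 32, 28), (28, 24, -49), (-49, 74, 3), (3, 76, -24), (-24, 68, 15), (15, 52, -56), (-56, 60, 11), (11, 72, -20), … (66 more)
cycles coincide ⇒ equivalent

yes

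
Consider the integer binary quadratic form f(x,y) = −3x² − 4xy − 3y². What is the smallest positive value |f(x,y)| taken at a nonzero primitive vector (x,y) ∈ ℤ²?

translate: b→-2 (≡4 mod 6), so (3,4,3)→(3,-2,2)
flip: (3,-2,2)→(2,2,3)
reduced (well bottom): (2,2,3) with a≤c, −a<b≤a
well minimum |f| = |-2| = 2 (negative-definite)

2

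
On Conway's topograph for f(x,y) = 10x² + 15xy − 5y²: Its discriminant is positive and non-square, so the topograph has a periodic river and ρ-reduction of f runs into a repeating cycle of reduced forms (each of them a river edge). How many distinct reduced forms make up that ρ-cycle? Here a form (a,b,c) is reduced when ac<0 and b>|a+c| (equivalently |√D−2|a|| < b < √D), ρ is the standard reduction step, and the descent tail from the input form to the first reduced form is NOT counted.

D = 425, ⌊√D⌋ = 20
river: ρ → (-5,15,10)
river: ρ → (10,5,-10)
river: ρ → (-10,15,5)
river: ρ → (5,15,-10)
river: ρ → (-10,5,10)
river: ρ → (10,15,-5)
ρ-cycle length = 6 (tail of 0 descent steps not counted)

6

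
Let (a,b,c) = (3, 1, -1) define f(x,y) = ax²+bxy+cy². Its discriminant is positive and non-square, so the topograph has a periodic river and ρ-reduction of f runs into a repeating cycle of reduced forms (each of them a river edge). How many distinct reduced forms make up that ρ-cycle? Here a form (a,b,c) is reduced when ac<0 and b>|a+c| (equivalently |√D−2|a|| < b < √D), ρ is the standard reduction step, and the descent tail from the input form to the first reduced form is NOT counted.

D = 13, ⌊√D⌋ = 3
descent: ρ → (-1,3,1)  [lands on river]
river: ρ → (1,3,-1)
ρ-cycle length = 2 (tail of 1 descent step not counted)

2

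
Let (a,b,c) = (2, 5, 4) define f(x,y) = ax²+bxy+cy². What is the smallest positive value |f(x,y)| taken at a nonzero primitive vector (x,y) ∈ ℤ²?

translate: b→1 (≡5 mod 4), so (2,5,4)→(2,1,1)
flip: (2,1,1)→(1,-1,2)
translate: b→1 (≡-1 mod 2), so (1,-1,2)→(1,1,2)
reduced (well bottom): (1,1,2) with a≤c, −a<b≤a
well minimum = a = 1

1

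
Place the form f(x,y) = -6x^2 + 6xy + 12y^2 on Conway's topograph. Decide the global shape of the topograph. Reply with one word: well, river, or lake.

D = b²−4ac = 6² − 4·(-6)·12 = 324
D = 18² is a perfect square ⇒ form factors over ℤ ⇒ lakes

lake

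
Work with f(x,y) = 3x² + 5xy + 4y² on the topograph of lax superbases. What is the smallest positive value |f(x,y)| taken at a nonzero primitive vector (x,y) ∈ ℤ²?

translate: b→-1 (≡5 mod 6), so (3,5,4)→(3,-1,2)
flip: (3,-1,2)→(2,1,3)
reduced (well bottom): (2,1,3) with a≤c, −a<b≤a
well minimum = a = 2

2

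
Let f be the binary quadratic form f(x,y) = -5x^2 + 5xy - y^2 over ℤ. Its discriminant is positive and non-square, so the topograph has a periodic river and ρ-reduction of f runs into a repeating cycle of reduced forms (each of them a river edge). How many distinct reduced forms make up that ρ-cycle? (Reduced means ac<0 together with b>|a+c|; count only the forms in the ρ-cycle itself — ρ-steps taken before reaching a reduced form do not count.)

D = 5, ⌊√D⌋ = 2
descent: ρ → (-1,1,1)  [lands on river]
river: ρ → (1,1,-1)
ρ-cycle length = 2 (tail of 1 descent step not counted)

2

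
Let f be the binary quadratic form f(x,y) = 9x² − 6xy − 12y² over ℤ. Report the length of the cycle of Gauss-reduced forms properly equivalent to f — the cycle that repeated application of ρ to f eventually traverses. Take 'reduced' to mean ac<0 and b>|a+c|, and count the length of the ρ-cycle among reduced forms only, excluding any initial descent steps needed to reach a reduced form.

D = 468, ⌊√D⌋ = 21
descent: ρ → (-12,6,9)  [lands on river]
river: ρ → (9,12,-9)
river: ρ → (-9,6,12)
river: ρ → (12,18,-3)
river: ρ → (-3,18,12)
river: ρ → (12,6,-9)
river: ρ → (-9,12,9)
river: ρ → (9,6,-12)
river: ρ → (-12,18,3)
river: ρ → (3,18,-12)
ρ-cycle length = 10 (tail of 1 descent step not counted)

10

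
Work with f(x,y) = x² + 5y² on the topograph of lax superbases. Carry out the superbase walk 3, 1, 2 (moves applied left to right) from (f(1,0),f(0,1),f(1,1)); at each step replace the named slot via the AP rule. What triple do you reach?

start (1,5,6) = (f(1,0),f(0,1),f(1,1))
replace slot 3: 2·(1+5) − 6 = 6 → (1,5,6)
replace slot 1: 2·(5+6) − 1 = 21 → (21,5,6)
replace slot 2: 2·(21+6) − 5 = 49 → (21,49,6)

21,49,6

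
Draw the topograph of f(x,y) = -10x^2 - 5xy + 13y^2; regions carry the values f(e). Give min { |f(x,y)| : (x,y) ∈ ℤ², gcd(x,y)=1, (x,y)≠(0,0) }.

descent: ρ → (13,5,-10)  [lands on river]
river: ρ → (-10,15,8)
river: ρ → (8,17,-8)
river: ρ → (-8,15,10)
river: ρ → (10,5,-13)
river: ρ → (-13,21,2)
river: ρ → (2,23,-2)
river: ρ → (-2,21,13)
closes: descent 1, river 8
min |a| on river = 2

2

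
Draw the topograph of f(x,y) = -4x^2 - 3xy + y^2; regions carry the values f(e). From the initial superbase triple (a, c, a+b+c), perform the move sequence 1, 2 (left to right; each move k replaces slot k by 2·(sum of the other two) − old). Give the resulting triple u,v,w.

start (-4,1,-6) = (f(1,0),f(0,1),f(1,1))
replace slot 1: 2·(1+(-6)) − (-4) = -6 → (-6,1,-6)
replace slot 2: 2·((-6)+(-6)) − 1 = -25 → (-6,-25,-6)

-6,-25,-6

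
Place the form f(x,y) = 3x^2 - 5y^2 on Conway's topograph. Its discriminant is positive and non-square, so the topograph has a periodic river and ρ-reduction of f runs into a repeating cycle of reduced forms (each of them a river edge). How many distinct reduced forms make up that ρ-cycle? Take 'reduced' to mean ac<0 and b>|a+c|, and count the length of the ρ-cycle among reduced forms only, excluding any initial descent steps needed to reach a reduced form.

D = 60, ⌊√D⌋ = 7
descent: ρ → (-5,0,3)
descent: ρ → (3,6,-2)  [lands on river]
river: ρ → (-2,6,3)
ρ-cycle length = 2 (tail of 2 descent steps not counted)

2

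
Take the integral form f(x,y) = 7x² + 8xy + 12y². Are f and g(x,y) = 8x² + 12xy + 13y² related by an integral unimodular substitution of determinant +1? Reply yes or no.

D₁ = -272, D₂ = -272
f: translate: b→-6 (≡8 mod 14), so (7,8,12)→(7,-6,11)
f: reduced (well bottom): (7,-6,11) with a≤c, −a<b≤a
g: translate: b→-4 (≡12 mod 16), so (8,12,13)→(8,-4,9)
g: reduced (well bottom): (8,-4,9) with a≤c, −a<b≤a
reduced forms (7, -6, 11) vs (8, -4, 9) ⇒ inequivalent

no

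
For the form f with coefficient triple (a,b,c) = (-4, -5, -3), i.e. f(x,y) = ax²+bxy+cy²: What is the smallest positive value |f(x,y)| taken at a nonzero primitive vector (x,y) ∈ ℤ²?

translate: b→-3 (≡5 mod 8), so (4,5,3)→(4,-3,2)
flip: (4,-3,2)→(2,3,4)
translate: b→-1 (≡3 mod 4), so (2,3,4)→(2,-1,3)
reduced (well bottom): (2,-1,3) with a≤c, −a<b≤a
well minimum |f| = |-2| = 2 (negative-definite)

2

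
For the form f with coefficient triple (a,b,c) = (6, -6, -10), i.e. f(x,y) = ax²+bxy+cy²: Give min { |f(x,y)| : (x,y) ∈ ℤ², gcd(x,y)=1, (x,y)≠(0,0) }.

descent: ρ → (-10,6,6)  [lands on river]
river: ρ → (6,6,-10)
river: ρ → (-10,14,2)
river: ρ → (2,14,-10)
closes: descent 1, river 4
min |a| on river = 2

2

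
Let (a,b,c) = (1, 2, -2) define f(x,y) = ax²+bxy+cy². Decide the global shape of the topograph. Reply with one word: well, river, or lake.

D = b²−4ac = 2² − 4·1·(-2) = 12
D > 0 non-square ⇒ indefinite ⇒ periodic river

river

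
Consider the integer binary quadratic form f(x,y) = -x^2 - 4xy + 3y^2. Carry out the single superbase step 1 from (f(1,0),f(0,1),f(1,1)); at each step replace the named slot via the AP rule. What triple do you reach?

start (-1,3,-2) = (f(1,0),f(0,1),f(1,1))
replace slot 1: 2·(3+(-2)) − (-1) = 3 → (3,3,-2)

3,3,-2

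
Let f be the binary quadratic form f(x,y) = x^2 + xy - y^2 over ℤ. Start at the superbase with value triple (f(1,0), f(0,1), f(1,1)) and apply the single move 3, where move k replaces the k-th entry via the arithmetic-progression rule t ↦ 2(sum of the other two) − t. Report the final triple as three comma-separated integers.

start (1,-1,1) = (f(1,0),f(0,1),f(1,1))
replace slot 3: 2·(1+(-1)) − 1 = -1 → (1,-1,-1)

1,-1,-1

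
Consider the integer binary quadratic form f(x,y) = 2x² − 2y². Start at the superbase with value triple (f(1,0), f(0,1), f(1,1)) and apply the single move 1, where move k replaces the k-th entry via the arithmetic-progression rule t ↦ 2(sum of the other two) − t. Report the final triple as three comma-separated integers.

start (2,-2,0) = (f(1,0),f(0,1),f(1,1))
replace slot 1: 2·((-2)+0) − 2 = -6 → (-6,-2,0)

-6,-2,0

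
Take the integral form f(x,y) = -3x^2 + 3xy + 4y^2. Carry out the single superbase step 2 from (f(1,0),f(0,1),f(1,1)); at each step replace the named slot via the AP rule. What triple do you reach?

start (-3,4,4) = (f(1,0),f(0,1),f(1,1))
replace slot 2: 2·((-3)+4) − 4 = -2 → (-3,-2,4)

-3,-2,4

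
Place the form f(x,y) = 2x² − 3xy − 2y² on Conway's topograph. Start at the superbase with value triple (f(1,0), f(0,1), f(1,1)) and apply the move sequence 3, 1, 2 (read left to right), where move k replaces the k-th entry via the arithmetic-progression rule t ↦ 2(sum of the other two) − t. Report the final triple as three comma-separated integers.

start (2,-2,-3) = (f(1,0),f(0,1),f(1,1))
replace slot 3: 2·(2+(-2)) − (-3) = 3 → (2,-2,3)
replace slot 1: 2·((-2)+3) − 2 = 0 → (0,-2,3)
replace slot 2: 2·(0+3) − (-2) = 8 → (0,8,3)

0,8,3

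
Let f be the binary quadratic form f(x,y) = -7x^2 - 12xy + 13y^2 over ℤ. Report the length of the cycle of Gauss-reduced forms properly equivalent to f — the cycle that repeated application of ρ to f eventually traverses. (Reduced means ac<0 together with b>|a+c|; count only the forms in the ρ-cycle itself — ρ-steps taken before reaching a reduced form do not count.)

D = 508, ⌊√D⌋ = 22
descent: ρ → (13,12,-7)  [lands on river]
river: ρ → (-7,16,9)
river: ρ → (9,20,-3)
river: ρ → (-3,22,2)
river: ρ → (2,22,-3)
river: ρ → (-3,20,9)
river: ρ → (9,16,-7)
river: ρ → (-7,12,13)
river: ρ → (13,14,-6)
river: ρ → (-6,22,1)
river: ρ → (1,22,-6)
river: ρ → (-6,14,13)
ρ-cycle length = 12 (tail of 1 descent step not counted)

12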